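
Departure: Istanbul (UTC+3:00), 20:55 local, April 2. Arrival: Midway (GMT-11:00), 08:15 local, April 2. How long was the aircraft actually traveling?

Departure in UTC: 20:55 − 3:00 = 17:55 on Apr 2.
Arrival in UTC: 08:15 + 11:00 = 19:15 on Apr 2.
Elapsed = 19:15 − 17:55 = 1 hour 20 minutes.

1 hour 20 minutes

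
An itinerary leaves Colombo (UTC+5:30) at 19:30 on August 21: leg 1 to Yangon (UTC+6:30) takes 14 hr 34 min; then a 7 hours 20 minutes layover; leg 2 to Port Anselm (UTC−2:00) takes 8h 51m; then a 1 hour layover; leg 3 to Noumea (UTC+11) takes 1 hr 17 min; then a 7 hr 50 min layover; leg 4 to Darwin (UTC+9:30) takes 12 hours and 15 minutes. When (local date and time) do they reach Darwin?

04:37 on Aug 24

Convert departure to UTC: 19:30 − 5:30 = 14:00 UTC on Aug 21.
Add 14 hours 34 minutes leg 1 → 04:34 UTC (Aug 22).
Add 7 hours and 20 minutes layover in Yangon → 11:54 UTC.
Add 8 hours and 51 minutes leg 2 → 20:45 UTC.
Add 1 hour layover in Port Anselm → 21:45 UTC.
Add 1 hour 17 minutes leg 3 → 23:02 UTC.
Add 7 hours and 50 minutes layover in Noumea → 06:52 UTC (Aug 23).
Add 12 hours and 15 minutes leg 4 → 19:07 UTC.
Darwin is UTC+9:30, so local arrival = 19:07 + 9:30 = 04:37 on Aug 24.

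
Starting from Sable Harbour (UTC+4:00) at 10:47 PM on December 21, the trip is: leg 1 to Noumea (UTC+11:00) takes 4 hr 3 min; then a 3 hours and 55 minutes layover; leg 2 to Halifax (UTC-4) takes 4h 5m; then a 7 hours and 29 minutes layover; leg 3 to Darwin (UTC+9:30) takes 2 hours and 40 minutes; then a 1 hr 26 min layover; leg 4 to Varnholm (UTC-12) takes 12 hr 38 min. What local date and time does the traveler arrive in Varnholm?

Convert departure to UTC: 10:47 PM − 4:00 = 6:47 PM UTC on Dec 21.
Add 4 hours 3 minutes leg 1 → 10:50 PM UTC.
Add 3 hours 55 minutes layover in Noumea → 2:45 AM UTC (Dec 22).
Add 4 hours and 5 minutes leg 2 → 6:50 AM UTC.
Add 7 hours 29 minutes layover in Halifax → 2:19 PM UTC.
Add 2 hours and 40 minutes leg 3 → 4:59 PM UTC.
Add 1 hour and 26 minutes layover in Darwin → 6:25 PM UTC.
Add 12 hours 38 minutes leg 4 → 7:03 AM UTC (Dec 23).
Varnholm is UTC−12:00, so local arrival = 7:03 AM − 12:00 = 7:03 PM on Dec 22.

7:03 PM on December 22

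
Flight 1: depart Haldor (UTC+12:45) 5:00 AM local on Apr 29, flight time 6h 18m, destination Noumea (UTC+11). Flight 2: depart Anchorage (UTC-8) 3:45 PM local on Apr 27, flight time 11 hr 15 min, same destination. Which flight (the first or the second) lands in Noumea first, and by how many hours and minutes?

the second, by 11 hours 33 minutes

Flight 1 in UTC: 5:00 AM − 12:45 = 4:15 PM on Apr 28.
+6 hours and 18 minutes → arrive 10:33 PM UTC on Apr 28.
Flight 2 in UTC: 3:45 PM + 8:00 = 11:45 PM on Apr 27.
+11 hours 15 minutes → arrive 11:00 AM UTC on Apr 28.
Flight 2 lands earlier by 11 hours 33 minutes.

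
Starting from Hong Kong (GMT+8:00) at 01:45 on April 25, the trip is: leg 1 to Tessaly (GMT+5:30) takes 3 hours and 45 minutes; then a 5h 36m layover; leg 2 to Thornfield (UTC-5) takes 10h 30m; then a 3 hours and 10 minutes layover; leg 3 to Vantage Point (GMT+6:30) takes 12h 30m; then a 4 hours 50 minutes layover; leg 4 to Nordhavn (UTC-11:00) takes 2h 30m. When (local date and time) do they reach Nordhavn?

01:36 on Apr 26

Convert departure to UTC: 01:45 − 8:00 = 17:45 UTC on Apr 24.
Add 3 hours and 45 minutes leg 1 → 21:30 UTC.
Add 5 hours 36 minutes layover in Tessaly → 03:06 UTC (Apr 25).
Add 10 hours and 30 minutes leg 2 → 13:36 UTC.
Add 3 hours and 10 minutes layover in Thornfield → 16:46 UTC.
Add 12 hours and 30 minutes leg 3 → 05:16 UTC (Apr 26).
Add 4 hours 50 minutes layover in Vantage Point → 10:06 UTC.
Add 2 hours and 30 minutes leg 4 → 12:36 UTC.
Nordhavn is UTC−11:00, so local arrival = 12:36 − 11:00 = 01:36 on Apr 26.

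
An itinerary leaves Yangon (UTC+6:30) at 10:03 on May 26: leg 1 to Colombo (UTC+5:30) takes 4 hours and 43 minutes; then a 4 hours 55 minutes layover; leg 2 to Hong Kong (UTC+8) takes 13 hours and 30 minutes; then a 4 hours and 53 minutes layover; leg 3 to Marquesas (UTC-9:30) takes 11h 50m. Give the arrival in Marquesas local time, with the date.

09:54 on May 27

Convert departure to UTC: 10:03 − 6:30 = 03:33 UTC on May 26.
Add 4 hours 43 minutes leg 1 → 08:16 UTC.
Add 4 hours 55 minutes layover in Colombo → 13:11 UTC.
Add 13 hours 30 minutes leg 2 → 02:41 UTC (May 27).
Add 4 hours and 53 minutes layover in Hong Kong → 07:34 UTC.
Add 11 hours 50 minutes leg 3 → 19:24 UTC.
Marquesas is UTC−9:30, so local arrival = 19:24 − 9:30 = 09:54 on May 27.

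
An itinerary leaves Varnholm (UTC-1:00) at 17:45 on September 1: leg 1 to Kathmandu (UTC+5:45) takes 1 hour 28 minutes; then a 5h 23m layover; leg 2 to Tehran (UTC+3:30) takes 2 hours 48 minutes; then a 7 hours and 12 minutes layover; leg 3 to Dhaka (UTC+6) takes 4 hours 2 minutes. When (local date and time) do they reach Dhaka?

21:38 on Sep 2

Convert departure to UTC: 17:45 + 1:00 = 18:45 UTC on Sep 1.
Add 1 hour 28 minutes leg 1 → 20:13 UTC.
Add 5 hours 23 minutes layover in Kathmandu → 01:36 UTC (Sep 2).
Add 2 hours and 48 minutes leg 2 → 04:24 UTC.
Add 7 hours and 12 minutes layover in Tehran → 11:36 UTC.
Add 4 hours 2 minutes leg 3 → 15:38 UTC.
Dhaka is UTC+6:00, so local arrival = 15:38 + 6:00 = 21:38 on Sep 2.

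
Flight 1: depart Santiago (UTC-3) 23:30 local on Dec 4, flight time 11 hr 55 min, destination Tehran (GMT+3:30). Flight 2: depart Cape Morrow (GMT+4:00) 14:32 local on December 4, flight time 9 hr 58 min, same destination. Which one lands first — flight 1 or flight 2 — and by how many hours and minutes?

the second, by 17 hours 55 minutes

Flight 1 in UTC: 23:30 + 3:00 = 02:30 on Dec 5.
+11 hours and 55 minutes → arrive 14:25 UTC on Dec 5.
Flight 2 in UTC: 14:32 − 4:00 = 10:32 on Dec 4.
+9 hours 58 minutes → arrive 20:30 UTC on Dec 4.
Flight 2 lands earlier by 17 hours 55 minutes.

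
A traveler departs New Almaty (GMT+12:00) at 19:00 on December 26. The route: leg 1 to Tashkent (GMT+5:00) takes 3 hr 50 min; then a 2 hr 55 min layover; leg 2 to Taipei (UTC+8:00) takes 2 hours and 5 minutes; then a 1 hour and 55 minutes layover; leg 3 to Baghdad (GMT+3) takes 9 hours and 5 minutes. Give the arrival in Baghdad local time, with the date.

Convert departure to UTC: 19:00 − 12:00 = 07:00 UTC on Dec 26.
Add 3 hours 50 minutes leg 1 → 10:50 UTC.
Add 2 hours 55 minutes layover in Tashkent → 13:45 UTC.
Add 2 hours and 5 minutes leg 2 → 15:50 UTC.
Add 1 hour and 55 minutes layover in Taipei → 17:45 UTC.
Add 9 hours and 5 minutes leg 3 → 02:50 UTC (Dec 27).
Baghdad is UTC+3:00, so local arrival = 02:50 + 3:00 = 05:50 on Dec 27.

05:50 on Dec 27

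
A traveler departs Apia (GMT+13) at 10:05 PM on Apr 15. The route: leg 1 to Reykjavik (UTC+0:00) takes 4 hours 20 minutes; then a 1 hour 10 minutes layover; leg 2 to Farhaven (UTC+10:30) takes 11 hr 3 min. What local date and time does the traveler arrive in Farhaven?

Convert departure to UTC: 10:05 PM − 13:00 = 9:05 AM UTC on Apr 15.
Add 4 hours and 20 minutes leg 1 → 1:25 PM UTC.
Add 1 hour and 10 minutes layover in Reykjavik → 2:35 PM UTC.
Add 11 hours 3 minutes leg 2 → 1:38 AM UTC (Apr 16).
Farhaven is UTC+10:30, so local arrival = 1:38 AM + 10:30 = 12:08 PM on Apr 16.

12:08 PM on Apr 16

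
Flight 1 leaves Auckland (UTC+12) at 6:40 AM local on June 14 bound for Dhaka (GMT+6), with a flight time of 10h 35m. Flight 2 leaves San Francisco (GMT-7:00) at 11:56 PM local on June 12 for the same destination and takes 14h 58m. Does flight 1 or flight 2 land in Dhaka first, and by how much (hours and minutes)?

the second, by 7 hours 21 minutes

Flight 1 in UTC: 6:40 AM − 12:00 = 6:40 PM on Jun 13.
+10 hours 35 minutes → arrive 5:15 AM UTC on Jun 14.
Flight 2 in UTC: 11:56 PM + 7:00 = 6:56 AM on Jun 13.
+14 hours and 58 minutes → arrive 9:54 PM UTC on Jun 13.
Flight 2 lands earlier by 7 hours 21 minutes.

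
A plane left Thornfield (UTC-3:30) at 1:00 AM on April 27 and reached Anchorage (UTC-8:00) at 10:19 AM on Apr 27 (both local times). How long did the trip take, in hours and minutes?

Departure in UTC: 1:00 AM + 3:30 = 4:30 AM on Apr 27.
Arrival in UTC: 10:19 AM + 8:00 = 6:19 PM on Apr 27.
Elapsed = 6:19 PM − 4:30 AM = 13 hours 49 minutes.

13 hours 49 minutes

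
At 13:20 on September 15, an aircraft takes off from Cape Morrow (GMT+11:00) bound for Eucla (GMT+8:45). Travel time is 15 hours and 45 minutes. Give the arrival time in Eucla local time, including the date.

Convert departure to UTC: 13:20 − 11:00 = 02:20 UTC on Sep 15.
Add 15 hours 45 minutes travel time → 18:05 UTC.
Eucla is UTC+8:45, so local arrival = 18:05 + 8:45 = 02:50 on Sep 16.

02:50 on September 16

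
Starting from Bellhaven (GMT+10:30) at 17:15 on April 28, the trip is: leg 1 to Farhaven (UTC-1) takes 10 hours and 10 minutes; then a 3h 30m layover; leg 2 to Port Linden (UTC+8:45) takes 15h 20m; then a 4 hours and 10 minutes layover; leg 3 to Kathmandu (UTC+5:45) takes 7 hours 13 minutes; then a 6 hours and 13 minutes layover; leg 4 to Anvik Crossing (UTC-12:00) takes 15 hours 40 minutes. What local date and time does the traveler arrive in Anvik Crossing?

Convert departure to UTC: 17:15 − 10:30 = 06:45 UTC on Apr 28.
Add 10 hours 10 minutes leg 1 → 16:55 UTC.
Add 3 hours and 30 minutes layover in Farhaven → 20:25 UTC.
Add 15 hours and 20 minutes leg 2 → 11:45 UTC (Apr 29).
Add 4 hours 10 minutes layover in Port Linden → 15:55 UTC.
Add 7 hours and 13 minutes leg 3 → 23:08 UTC.
Add 6 hours and 13 minutes layover in Kathmandu → 05:21 UTC (Apr 30).
Add 15 hours and 40 minutes leg 4 → 21:01 UTC.
Anvik Crossing is UTC−12:00, so local arrival = 21:01 − 12:00 = 09:01 on Apr 30.

09:01 on April 30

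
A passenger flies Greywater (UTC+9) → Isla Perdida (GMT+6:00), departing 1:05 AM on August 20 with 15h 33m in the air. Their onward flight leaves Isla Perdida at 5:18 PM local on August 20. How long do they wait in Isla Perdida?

3 hours 40 minutes

Convert departure to UTC: 1:05 AM − 9:00 = 4:05 PM UTC on Aug 19.
Add 15 hours 33 minutes flight time → 7:38 AM UTC (Aug 20).
Isla Perdida is UTC+6:00, so local arrival = 7:38 AM + 6:00 = 1:38 PM on Aug 20.
Layover = 5:18 PM − 1:38 PM = 3 hours 40 minutes.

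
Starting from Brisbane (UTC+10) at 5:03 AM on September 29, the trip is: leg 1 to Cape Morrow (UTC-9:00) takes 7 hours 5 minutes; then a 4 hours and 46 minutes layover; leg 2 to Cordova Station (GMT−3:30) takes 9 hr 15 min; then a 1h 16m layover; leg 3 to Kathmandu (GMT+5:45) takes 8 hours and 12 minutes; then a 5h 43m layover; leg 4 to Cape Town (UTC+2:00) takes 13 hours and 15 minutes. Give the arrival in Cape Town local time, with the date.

10:35 PM on Sep 30

Convert departure to UTC: 5:03 AM − 10:00 = 7:03 PM UTC on Sep 28.
Add 7 hours 5 minutes leg 1 → 2:08 AM UTC (Sep 29).
Add 4 hours and 46 minutes layover in Cape Morrow → 6:54 AM UTC.
Add 9 hours 15 minutes leg 2 → 4:09 PM UTC.
Add 1 hour and 16 minutes layover in Cordova Station → 5:25 PM UTC.
Add 8 hours and 12 minutes leg 3 → 1:37 AM UTC (Sep 30).
Add 5 hours 43 minutes layover in Kathmandu → 7:20 AM UTC.
Add 13 hours 15 minutes leg 4 → 8:35 PM UTC.
Cape Town is UTC+2:00, so local arrival = 8:35 PM + 2:00 = 10:35 PM on Sep 30.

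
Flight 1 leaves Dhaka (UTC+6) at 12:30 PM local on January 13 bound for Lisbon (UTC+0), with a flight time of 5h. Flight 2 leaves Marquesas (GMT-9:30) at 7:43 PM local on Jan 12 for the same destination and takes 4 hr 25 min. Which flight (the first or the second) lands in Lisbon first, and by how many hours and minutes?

the second, by 1 hour 52 minutes

Flight 1 in UTC: 12:30 PM − 6:00 = 6:30 AM on Jan 13.
+5 hours → arrive 11:30 AM UTC on Jan 13.
Flight 2 in UTC: 7:43 PM + 9:30 = 5:13 AM on Jan 13.
+4 hours 25 minutes → arrive 9:38 AM UTC on Jan 13.
Flight 2 lands earlier by 1 hour 52 minutes.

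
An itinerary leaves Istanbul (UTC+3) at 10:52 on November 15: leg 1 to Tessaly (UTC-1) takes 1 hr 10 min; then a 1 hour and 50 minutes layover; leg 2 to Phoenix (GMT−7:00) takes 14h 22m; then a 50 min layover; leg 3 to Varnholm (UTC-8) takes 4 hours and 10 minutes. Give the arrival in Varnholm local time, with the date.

22:14 on November 15

Convert departure to UTC: 10:52 − 3:00 = 07:52 UTC on Nov 15.
Add 1 hour and 10 minutes leg 1 → 09:02 UTC.
Add 1 hour 50 minutes layover in Tessaly → 10:52 UTC.
Add 14 hours and 22 minutes leg 2 → 01:14 UTC (Nov 16).
Add 50 minutes layover in Phoenix → 02:04 UTC.
Add 4 hours 10 minutes leg 3 → 06:14 UTC.
Varnholm is UTC−8:00, so local arrival = 06:14 − 8:00 = 22:14 on Nov 15.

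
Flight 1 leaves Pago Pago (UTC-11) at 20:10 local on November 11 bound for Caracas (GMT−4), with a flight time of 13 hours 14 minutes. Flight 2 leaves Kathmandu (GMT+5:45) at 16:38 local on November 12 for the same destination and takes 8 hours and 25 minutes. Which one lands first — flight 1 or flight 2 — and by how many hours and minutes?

the second, by 1 hour 6 minutes

Flight 1 in UTC: 20:10 + 11:00 = 07:10 on Nov 12.
+13 hours and 14 minutes → arrive 20:24 UTC on Nov 12.
Flight 2 in UTC: 16:38 − 5:45 = 10:53 on Nov 12.
+8 hours and 25 minutes → arrive 19:18 UTC on Nov 12.
Flight 2 lands earlier by 1 hour 6 minutes.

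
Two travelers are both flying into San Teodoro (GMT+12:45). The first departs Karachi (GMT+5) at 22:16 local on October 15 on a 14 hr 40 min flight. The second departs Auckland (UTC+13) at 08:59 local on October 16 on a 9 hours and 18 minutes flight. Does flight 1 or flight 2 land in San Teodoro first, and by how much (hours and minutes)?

the second, by 2 hours 39 minutes

Flight 1 in UTC: 22:16 − 5:00 = 17:16 on Oct 15.
+14 hours 40 minutes → arrive 07:56 UTC on Oct 16.
Flight 2 in UTC: 08:59 − 13:00 = 19:59 on Oct 15.
+9 hours 18 minutes → arrive 05:17 UTC on Oct 16.
Flight 2 lands earlier by 2 hours 39 minutes.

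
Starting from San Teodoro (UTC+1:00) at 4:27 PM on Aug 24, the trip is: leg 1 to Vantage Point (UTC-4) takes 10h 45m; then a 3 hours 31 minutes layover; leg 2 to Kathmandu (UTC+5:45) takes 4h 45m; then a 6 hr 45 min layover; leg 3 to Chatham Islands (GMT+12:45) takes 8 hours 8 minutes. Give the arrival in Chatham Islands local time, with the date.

2:06 PM on August 26

Convert departure to UTC: 4:27 PM − 1:00 = 3:27 PM UTC on Aug 24.
Add 10 hours 45 minutes leg 1 → 2:12 AM UTC (Aug 25).
Add 3 hours and 31 minutes layover in Vantage Point → 5:43 AM UTC.
Add 4 hours and 45 minutes leg 2 → 10:28 AM UTC.
Add 6 hours 45 minutes layover in Kathmandu → 5:13 PM UTC.
Add 8 hours and 8 minutes leg 3 → 1:21 AM UTC (Aug 26).
Chatham Islands is UTC+12:45, so local arrival = 1:21 AM + 12:45 = 2:06 PM on Aug 26.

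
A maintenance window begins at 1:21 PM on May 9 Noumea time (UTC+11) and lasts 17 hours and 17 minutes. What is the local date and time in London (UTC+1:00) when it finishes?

8:38 PM on May 9

Convert start to UTC: 1:21 PM − 11:00 = 2:21 AM UTC on May 9.
Add 17 hours and 17 minutes duration → 7:38 PM UTC.
London is UTC+1:00, so local end time = 7:38 PM + 1:00 = 8:38 PM on May 9.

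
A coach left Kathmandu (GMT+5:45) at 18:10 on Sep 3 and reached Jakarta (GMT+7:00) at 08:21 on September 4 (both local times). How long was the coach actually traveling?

Jakarta is 1:15 ahead of Kathmandu.
Clock-face elapsed time (ignoring zones) is 14 hours 11 minutes.
Actual elapsed = 14 hours 11 minutes − 1:15 = 12 hours 56 minutes.

12 hours 56 minutes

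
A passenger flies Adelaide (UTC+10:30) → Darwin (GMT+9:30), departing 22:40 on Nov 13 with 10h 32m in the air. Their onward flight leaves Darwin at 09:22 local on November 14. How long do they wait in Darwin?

Convert departure to UTC: 22:40 − 10:30 = 12:10 UTC on Nov 13.
Add 10 hours 32 minutes flight time → 22:42 UTC.
Darwin is UTC+9:30, so local arrival = 22:42 + 9:30 = 08:12 on Nov 14.
Layover = 09:22 − 08:12 = 1 hour 10 minutes.

1 hour 10 minutes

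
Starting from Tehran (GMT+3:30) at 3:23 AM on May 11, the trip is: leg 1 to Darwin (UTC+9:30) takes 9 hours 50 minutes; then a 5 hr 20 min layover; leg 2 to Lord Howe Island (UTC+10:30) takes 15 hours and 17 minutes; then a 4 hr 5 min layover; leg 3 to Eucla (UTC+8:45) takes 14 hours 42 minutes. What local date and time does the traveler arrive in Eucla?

9:52 AM on May 13

Convert departure to UTC: 3:23 AM − 3:30 = 11:53 PM UTC on May 10.
Add 9 hours 50 minutes leg 1 → 9:43 AM UTC (May 11).
Add 5 hours 20 minutes layover in Darwin → 3:03 PM UTC.
Add 15 hours and 17 minutes leg 2 → 6:20 AM UTC (May 12).
Add 4 hours 5 minutes layover in Lord Howe Island → 10:25 AM UTC.
Add 14 hours 42 minutes leg 3 → 1:07 AM UTC (May 13).
Eucla is UTC+8:45, so local arrival = 1:07 AM + 8:45 = 9:52 AM on May 13.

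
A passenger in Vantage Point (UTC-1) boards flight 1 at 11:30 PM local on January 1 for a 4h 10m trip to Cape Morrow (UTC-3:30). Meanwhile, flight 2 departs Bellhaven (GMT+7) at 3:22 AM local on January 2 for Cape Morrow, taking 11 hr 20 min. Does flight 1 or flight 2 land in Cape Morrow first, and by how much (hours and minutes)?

the first, by 3 hours 2 minutes

Flight 1 in UTC: 11:30 PM + 1:00 = 12:30 AM on Jan 2.
+4 hours 10 minutes → arrive 4:40 AM UTC on Jan 2.
Flight 2 in UTC: 3:22 AM − 7:00 = 8:22 PM on Jan 1.
+11 hours 20 minutes → arrive 7:42 AM UTC on Jan 2.
Flight 1 lands earlier by 3 hours 2 minutes.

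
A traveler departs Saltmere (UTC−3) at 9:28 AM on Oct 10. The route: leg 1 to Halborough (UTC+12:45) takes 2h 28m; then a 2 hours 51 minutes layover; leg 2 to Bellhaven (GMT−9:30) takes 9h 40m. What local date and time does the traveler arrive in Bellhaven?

5:57 PM on October 10

Convert departure to UTC: 9:28 AM + 3:00 = 12:28 PM UTC on Oct 10.
Add 2 hours 28 minutes leg 1 → 2:56 PM UTC.
Add 2 hours 51 minutes layover in Halborough → 5:47 PM UTC.
Add 9 hours 40 minutes leg 2 → 3:27 AM UTC (Oct 11).
Bellhaven is UTC−9:30, so local arrival = 3:27 AM − 9:30 = 5:57 PM on Oct 10.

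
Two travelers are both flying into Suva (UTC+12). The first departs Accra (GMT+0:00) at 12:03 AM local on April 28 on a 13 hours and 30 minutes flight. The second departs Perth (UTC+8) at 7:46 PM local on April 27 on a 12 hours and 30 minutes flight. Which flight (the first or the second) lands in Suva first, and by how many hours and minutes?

Flight 1 departs at 12:03 AM UTC (Apr 28).
+13 hours 30 minutes → arrive 1:33 PM UTC on Apr 28.
Flight 2 in UTC: 7:46 PM − 8:00 = 11:46 AM on Apr 27.
+12 hours 30 minutes → arrive 12:16 AM UTC on Apr 28.
Flight 2 lands earlier by 13 hours 17 minutes.

the second, by 13 hours 17 minutes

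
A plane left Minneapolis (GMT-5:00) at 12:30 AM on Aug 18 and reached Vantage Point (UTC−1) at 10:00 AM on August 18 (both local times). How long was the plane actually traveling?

5 hours 30 minutes

Vantage Point is 4:00 ahead of Minneapolis.
Clock-face elapsed time (ignoring zones) is 9 hours 30 minutes.
Actual elapsed = 9 hours 30 minutes − 4:00 = 5 hours 30 minutes.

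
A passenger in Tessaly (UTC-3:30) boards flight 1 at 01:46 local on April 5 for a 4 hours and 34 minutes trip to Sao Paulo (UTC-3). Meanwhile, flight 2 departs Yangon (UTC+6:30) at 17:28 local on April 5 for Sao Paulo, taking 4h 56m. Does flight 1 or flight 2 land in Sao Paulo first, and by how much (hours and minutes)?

Flight 1 in UTC: 01:46 + 3:30 = 05:16 on Apr 5.
+4 hours and 34 minutes → arrive 09:50 UTC on Apr 5.
Flight 2 in UTC: 17:28 − 6:30 = 10:58 on Apr 5.
+4 hours and 56 minutes → arrive 15:54 UTC on Apr 5.
Flight 1 lands earlier by 6 hours 4 minutes.

the first, by 6 hours 4 minutes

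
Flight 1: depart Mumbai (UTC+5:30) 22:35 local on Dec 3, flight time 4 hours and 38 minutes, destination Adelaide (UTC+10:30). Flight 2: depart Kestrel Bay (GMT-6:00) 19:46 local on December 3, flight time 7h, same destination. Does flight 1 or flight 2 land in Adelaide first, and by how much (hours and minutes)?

the first, by 11 hours 3 minutes

Flight 1 in UTC: 22:35 − 5:30 = 17:05 on Dec 3.
+4 hours and 38 minutes → arrive 21:43 UTC on Dec 3.
Flight 2 in UTC: 19:46 + 6:00 = 01:46 on Dec 4.
+7 hours → arrive 08:46 UTC on Dec 4.
Flight 1 lands earlier by 11 hours 3 minutes.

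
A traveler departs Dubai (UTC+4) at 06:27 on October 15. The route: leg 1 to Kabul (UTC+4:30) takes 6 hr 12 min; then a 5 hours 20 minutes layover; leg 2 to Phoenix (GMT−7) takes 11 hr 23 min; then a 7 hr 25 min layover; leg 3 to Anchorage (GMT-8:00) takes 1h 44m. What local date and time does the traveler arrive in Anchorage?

Convert departure to UTC: 06:27 − 4:00 = 02:27 UTC on Oct 15.
Add 6 hours and 12 minutes leg 1 → 08:39 UTC.
Add 5 hours and 20 minutes layover in Kabul → 13:59 UTC.
Add 11 hours and 23 minutes leg 2 → 01:22 UTC (Oct 16).
Add 7 hours and 25 minutes layover in Phoenix → 08:47 UTC.
Add 1 hour and 44 minutes leg 3 → 10:31 UTC.
Anchorage is UTC−8:00, so local arrival = 10:31 − 8:00 = 02:31 on Oct 16.

02:31 on October 16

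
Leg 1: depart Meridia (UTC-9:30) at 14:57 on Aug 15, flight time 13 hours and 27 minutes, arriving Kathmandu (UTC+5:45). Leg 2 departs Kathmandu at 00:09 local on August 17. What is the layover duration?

4 hours 30 minutes

Convert departure to UTC: 14:57 + 9:30 = 00:27 UTC on Aug 16.
Add 13 hours 27 minutes flight time → 13:54 UTC.
Kathmandu is UTC+5:45, so local arrival = 13:54 + 5:45 = 19:39 on Aug 16.
Layover = 00:09 − 19:39 (+1 day) = 4 hours 30 minutes.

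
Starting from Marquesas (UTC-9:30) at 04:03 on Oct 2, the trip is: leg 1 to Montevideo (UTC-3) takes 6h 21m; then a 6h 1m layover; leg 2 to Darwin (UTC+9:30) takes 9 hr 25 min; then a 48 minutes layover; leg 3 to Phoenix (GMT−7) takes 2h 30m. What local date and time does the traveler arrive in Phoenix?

07:38 on Oct 3

Convert departure to UTC: 04:03 + 9:30 = 13:33 UTC on Oct 2.
Add 6 hours 21 minutes leg 1 → 19:54 UTC.
Add 6 hours and 1 minute layover in Montevideo → 01:55 UTC (Oct 3).
Add 9 hours 25 minutes leg 2 → 11:20 UTC.
Add 48 minutes layover in Darwin → 12:08 UTC.
Add 2 hours 30 minutes leg 3 → 14:38 UTC.
Phoenix is UTC−7:00, so local arrival = 14:38 − 7:00 = 07:38 on Oct 3.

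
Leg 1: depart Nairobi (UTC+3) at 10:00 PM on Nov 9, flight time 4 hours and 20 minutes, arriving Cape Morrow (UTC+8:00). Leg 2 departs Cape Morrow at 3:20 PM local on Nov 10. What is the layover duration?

Convert departure to UTC: 10:00 PM − 3:00 = 7:00 PM UTC on Nov 9.
Add 4 hours and 20 minutes flight time → 11:20 PM UTC.
Cape Morrow is UTC+8:00, so local arrival = 11:20 PM + 8:00 = 7:20 AM on Nov 10.
Layover = 3:20 PM − 7:20 AM = 8 hours.

8 hours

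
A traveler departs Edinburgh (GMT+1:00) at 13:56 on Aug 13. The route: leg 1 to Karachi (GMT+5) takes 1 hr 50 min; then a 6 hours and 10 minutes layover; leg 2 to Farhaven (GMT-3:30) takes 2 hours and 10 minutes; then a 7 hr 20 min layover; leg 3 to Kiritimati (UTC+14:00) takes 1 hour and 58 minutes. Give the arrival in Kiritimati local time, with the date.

Convert departure to UTC: 13:56 − 1:00 = 12:56 UTC on Aug 13.
Add 1 hour 50 minutes leg 1 → 14:46 UTC.
Add 6 hours and 10 minutes layover in Karachi → 20:56 UTC.
Add 2 hours and 10 minutes leg 2 → 23:06 UTC.
Add 7 hours 20 minutes layover in Farhaven → 06:26 UTC (Aug 14).
Add 1 hour 58 minutes leg 3 → 08:24 UTC.
Kiritimati is UTC+14:00, so local arrival = 08:24 + 14:00 = 22:24 on Aug 14.

22:24 on August 14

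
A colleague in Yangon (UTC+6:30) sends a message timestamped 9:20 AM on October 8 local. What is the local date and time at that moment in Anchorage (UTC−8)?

6:50 PM on Oct 7

In UTC: 9:20 AM − 6:30 = 2:50 AM on Oct 8.
Anchorage is UTC−8:00: 2:50 AM − 8:00 = 6:50 PM on Oct 7.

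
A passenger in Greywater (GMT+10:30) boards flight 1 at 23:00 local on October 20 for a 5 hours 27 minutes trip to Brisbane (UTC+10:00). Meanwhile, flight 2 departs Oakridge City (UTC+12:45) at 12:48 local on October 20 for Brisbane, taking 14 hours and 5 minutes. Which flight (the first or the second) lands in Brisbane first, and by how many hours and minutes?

the second, by 3 hours 49 minutes

Flight 1 in UTC: 23:00 − 10:30 = 12:30 on Oct 20.
+5 hours 27 minutes → arrive 17:57 UTC on Oct 20.
Flight 2 in UTC: 12:48 − 12:45 = 00:03 on Oct 20.
+14 hours and 5 minutes → arrive 14:08 UTC on Oct 20.
Flight 2 lands earlier by 3 hours 49 minutes.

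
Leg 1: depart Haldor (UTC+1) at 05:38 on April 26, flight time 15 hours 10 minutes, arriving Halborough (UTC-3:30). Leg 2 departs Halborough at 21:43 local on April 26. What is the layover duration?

5 hours 25 minutes

Convert departure to UTC: 05:38 − 1:00 = 04:38 UTC on Apr 26.
Add 15 hours 10 minutes flight time → 19:48 UTC.
Halborough is UTC−3:30, so local arrival = 19:48 − 3:30 = 16:18 on Apr 26.
Layover = 21:43 − 16:18 = 5 hours 25 minutes.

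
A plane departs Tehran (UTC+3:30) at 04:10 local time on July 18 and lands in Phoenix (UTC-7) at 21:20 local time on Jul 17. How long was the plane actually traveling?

Departure in UTC: 04:10 − 3:30 = 00:40 on Jul 18.
Arrival in UTC: 21:20 + 7:00 = 04:20 on Jul 18.
Elapsed = 04:20 − 00:40 = 3 hours 40 minutes.

3 hours 40 minutes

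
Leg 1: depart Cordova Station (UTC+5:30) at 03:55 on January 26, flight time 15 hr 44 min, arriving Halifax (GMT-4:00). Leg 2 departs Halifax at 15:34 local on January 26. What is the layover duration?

5 hours 25 minutes

Convert departure to UTC: 03:55 − 5:30 = 22:25 UTC on Jan 25.
Add 15 hours and 44 minutes flight time → 14:09 UTC (Jan 26).
Halifax is UTC−4:00, so local arrival = 14:09 − 4:00 = 10:09 on Jan 26.
Layover = 15:34 − 10:09 = 5 hours 25 minutes.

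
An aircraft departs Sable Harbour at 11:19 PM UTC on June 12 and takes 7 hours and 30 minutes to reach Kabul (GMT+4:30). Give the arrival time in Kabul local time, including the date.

Departure is given in UTC: 11:19 PM on Jun 12.
Add 7 hours and 30 minutes → 6:49 AM UTC (Jun 13).
Kabul is UTC+4:30: 6:49 AM + 4:30 = 11:19 AM on Jun 13.

11:19 AM on June 13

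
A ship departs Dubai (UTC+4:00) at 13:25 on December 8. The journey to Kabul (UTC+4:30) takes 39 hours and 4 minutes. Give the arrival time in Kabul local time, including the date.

Convert departure to UTC: 13:25 − 4:00 = 09:25 UTC on Dec 8.
Add 39 hours and 4 minutes travel time → 00:29 UTC (Dec 10).
Kabul is UTC+4:30, so local arrival = 00:29 + 4:30 = 04:59 on Dec 10.

04:59 on December 10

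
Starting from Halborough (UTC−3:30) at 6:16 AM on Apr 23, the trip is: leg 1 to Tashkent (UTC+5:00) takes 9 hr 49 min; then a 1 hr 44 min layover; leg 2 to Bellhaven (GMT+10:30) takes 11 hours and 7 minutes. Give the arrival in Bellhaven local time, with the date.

6:56 PM on April 24

Convert departure to UTC: 6:16 AM + 3:30 = 9:46 AM UTC on Apr 23.
Add 9 hours 49 minutes leg 1 → 7:35 PM UTC.
Add 1 hour and 44 minutes layover in Tashkent → 9:19 PM UTC.
Add 11 hours 7 minutes leg 2 → 8:26 AM UTC (Apr 24).
Bellhaven is UTC+10:30, so local arrival = 8:26 AM + 10:30 = 6:56 PM on Apr 24.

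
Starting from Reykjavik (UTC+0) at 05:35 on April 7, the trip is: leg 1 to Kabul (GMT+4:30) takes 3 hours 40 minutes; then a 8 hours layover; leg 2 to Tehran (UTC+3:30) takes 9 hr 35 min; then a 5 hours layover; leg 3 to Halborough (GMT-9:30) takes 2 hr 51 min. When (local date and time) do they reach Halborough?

01:11 on Apr 8

Reykjavik is at UTC+0, so departure is already 05:35 UTC on Apr 7.
Add 3 hours and 40 minutes leg 1 → 09:15 UTC.
Add 8 hours layover in Kabul → 17:15 UTC.
Add 9 hours 35 minutes leg 2 → 02:50 UTC (Apr 8).
Add 5 hours layover in Tehran → 07:50 UTC.
Add 2 hours 51 minutes leg 3 → 10:41 UTC.
Halborough is UTC−9:30, so local arrival = 10:41 − 9:30 = 01:11 on Apr 8.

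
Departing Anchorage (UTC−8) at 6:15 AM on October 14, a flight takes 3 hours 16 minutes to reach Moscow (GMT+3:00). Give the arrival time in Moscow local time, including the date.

Convert departure to UTC: 6:15 AM + 8:00 = 2:15 PM UTC on Oct 14.
Add 3 hours and 16 minutes travel time → 5:31 PM UTC.
Moscow is UTC+3:00, so local arrival = 5:31 PM + 3:00 = 8:31 PM on Oct 14.

8:31 PM on October 14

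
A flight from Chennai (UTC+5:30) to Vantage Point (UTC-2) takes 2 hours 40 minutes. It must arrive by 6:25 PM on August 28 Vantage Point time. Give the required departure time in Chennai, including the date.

Target arrival in UTC: 6:25 PM + 2:00 = 8:25 PM on Aug 28.
Subtract 2 hours and 40 minutes → departure 5:45 PM UTC on Aug 28.
Chennai is UTC+5:30: 5:45 PM + 5:30 = 11:15 PM on Aug 28.

11:15 PM on Aug 28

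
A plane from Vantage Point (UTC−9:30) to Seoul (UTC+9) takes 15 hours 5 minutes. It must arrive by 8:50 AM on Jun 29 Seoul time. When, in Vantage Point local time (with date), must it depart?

11:15 PM on June 27

Target arrival in UTC: 8:50 AM − 9:00 = 11:50 PM on Jun 28.
Subtract 15 hours and 5 minutes → departure 8:45 AM UTC on Jun 28.
Vantage Point is UTC−9:30: 8:45 AM − 9:30 = 11:15 PM on Jun 27.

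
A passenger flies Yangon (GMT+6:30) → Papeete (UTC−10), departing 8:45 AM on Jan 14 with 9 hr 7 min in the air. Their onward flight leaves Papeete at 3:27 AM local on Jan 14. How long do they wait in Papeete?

2 hours 5 minutes

Convert departure to UTC: 8:45 AM − 6:30 = 2:15 AM UTC on Jan 14.
Add 9 hours and 7 minutes flight time → 11:22 AM UTC.
Papeete is UTC−10:00, so local arrival = 11:22 AM − 10:00 = 1:22 AM on Jan 14.
Layover = 3:27 AM − 1:22 AM = 2 hours 5 minutes.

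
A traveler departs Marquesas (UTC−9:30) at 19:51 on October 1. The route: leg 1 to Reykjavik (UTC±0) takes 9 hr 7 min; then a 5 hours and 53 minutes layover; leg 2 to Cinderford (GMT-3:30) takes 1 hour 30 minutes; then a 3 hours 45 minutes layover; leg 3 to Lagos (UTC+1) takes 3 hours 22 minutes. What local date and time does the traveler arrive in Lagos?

Convert departure to UTC: 19:51 + 9:30 = 05:21 UTC on Oct 2.
Add 9 hours and 7 minutes leg 1 → 14:28 UTC.
Add 5 hours and 53 minutes layover in Reykjavik → 20:21 UTC.
Add 1 hour 30 minutes leg 2 → 21:51 UTC.
Add 3 hours and 45 minutes layover in Cinderford → 01:36 UTC (Oct 3).
Add 3 hours and 22 minutes leg 3 → 04:58 UTC.
Lagos is UTC+1:00, so local arrival = 04:58 + 1:00 = 05:58 on Oct 3.

05:58 on October 3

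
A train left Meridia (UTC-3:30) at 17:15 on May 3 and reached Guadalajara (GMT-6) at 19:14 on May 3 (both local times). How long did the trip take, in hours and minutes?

Guadalajara is 2:30 behind Meridia.
Clock-face elapsed time (ignoring zones) is 1 hour 59 minutes.
Actual elapsed = 1 hour 59 minutes + 2:30 = 4 hours 29 minutes.

4 hours 29 minutes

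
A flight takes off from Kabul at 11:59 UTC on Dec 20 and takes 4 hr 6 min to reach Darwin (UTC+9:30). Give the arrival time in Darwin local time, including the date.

01:35 on December 21

Departure is given in UTC: 11:59 on Dec 20.
Add 4 hours and 6 minutes → 16:05 UTC.
Darwin is UTC+9:30: 16:05 + 9:30 = 01:35 on Dec 21.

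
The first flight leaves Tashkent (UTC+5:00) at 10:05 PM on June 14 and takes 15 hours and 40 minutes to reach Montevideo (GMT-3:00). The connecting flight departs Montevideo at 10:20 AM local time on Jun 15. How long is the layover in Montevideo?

Convert departure to UTC: 10:05 PM − 5:00 = 5:05 PM UTC on Jun 14.
Add 15 hours 40 minutes flight time → 8:45 AM UTC (Jun 15).
Montevideo is UTC−3:00, so local arrival = 8:45 AM − 3:00 = 5:45 AM on Jun 15.
Layover = 10:20 AM − 5:45 AM = 4 hours 35 minutes.

4 hours 35 minutes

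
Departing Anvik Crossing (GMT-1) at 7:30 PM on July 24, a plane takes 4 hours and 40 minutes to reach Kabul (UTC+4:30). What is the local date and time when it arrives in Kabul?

5:40 AM on July 25

Convert departure to UTC: 7:30 PM + 1:00 = 8:30 PM UTC on Jul 24.
Add 4 hours 40 minutes travel time → 1:10 AM UTC (Jul 25).
Kabul is UTC+4:30, so local arrival = 1:10 AM + 4:30 = 5:40 AM on Jul 25.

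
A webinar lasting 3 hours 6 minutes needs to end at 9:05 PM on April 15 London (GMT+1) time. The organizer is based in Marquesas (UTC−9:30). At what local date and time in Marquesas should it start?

7:29 AM on April 15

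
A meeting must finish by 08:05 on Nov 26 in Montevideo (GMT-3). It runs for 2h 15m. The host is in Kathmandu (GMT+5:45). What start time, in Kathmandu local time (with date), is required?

14:35 on November 26

Target end time in UTC: 08:05 + 3:00 = 11:05 on Nov 26.
Subtract 2 hours and 15 minutes → start 08:50 UTC on Nov 26.
Kathmandu is UTC+5:45: 08:50 + 5:45 = 14:35 on Nov 26.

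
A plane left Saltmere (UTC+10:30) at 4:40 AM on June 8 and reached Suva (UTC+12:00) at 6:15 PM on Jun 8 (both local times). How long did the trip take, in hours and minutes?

12 hours 5 minutes

Suva is 1:30 ahead of Saltmere.
Clock-face elapsed time (ignoring zones) is 13 hours 35 minutes.
Actual elapsed = 13 hours 35 minutes − 1:30 = 12 hours 5 minutes.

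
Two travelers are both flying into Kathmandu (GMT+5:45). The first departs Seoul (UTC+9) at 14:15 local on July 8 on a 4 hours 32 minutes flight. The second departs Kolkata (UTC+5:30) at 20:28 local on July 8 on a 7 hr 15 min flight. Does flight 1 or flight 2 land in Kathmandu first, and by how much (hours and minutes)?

Flight 1 in UTC: 14:15 − 9:00 = 05:15 on Jul 8.
+4 hours and 32 minutes → arrive 09:47 UTC on Jul 8.
Flight 2 in UTC: 20:28 − 5:30 = 14:58 on Jul 8.
+7 hours 15 minutes → arrive 22:13 UTC on Jul 8.
Flight 1 lands earlier by 12 hours 26 minutes.

the first, by 12 hours 26 minutes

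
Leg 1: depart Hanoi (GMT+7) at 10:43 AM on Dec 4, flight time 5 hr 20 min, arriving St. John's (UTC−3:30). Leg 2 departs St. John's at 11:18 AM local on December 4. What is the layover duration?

Convert departure to UTC: 10:43 AM − 7:00 = 3:43 AM UTC on Dec 4.
Add 5 hours 20 minutes flight time → 9:03 AM UTC.
St. John's is UTC−3:30, so local arrival = 9:03 AM − 3:30 = 5:33 AM on Dec 4.
Layover = 11:18 AM − 5:33 AM = 5 hours 45 minutes.

5 hours 45 minutes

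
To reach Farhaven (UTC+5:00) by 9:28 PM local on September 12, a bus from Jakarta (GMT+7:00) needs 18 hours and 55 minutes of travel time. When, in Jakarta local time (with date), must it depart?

Target arrival in UTC: 9:28 PM − 5:00 = 4:28 PM on Sep 12.
Subtract 18 hours and 55 minutes → departure 9:33 PM UTC on Sep 11.
Jakarta is UTC+7:00: 9:33 PM + 7:00 = 4:33 AM on Sep 12.

4:33 AM on Sep 12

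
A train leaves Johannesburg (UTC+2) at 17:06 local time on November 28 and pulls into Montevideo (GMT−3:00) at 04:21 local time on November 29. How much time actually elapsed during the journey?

16 hours 15 minutes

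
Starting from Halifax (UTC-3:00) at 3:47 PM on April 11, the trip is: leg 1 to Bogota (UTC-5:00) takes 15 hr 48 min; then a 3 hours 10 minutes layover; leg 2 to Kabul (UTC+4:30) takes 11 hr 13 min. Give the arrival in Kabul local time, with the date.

5:28 AM on April 13

Convert departure to UTC: 3:47 PM + 3:00 = 6:47 PM UTC on Apr 11.
Add 15 hours 48 minutes leg 1 → 10:35 AM UTC (Apr 12).
Add 3 hours 10 minutes layover in Bogota → 1:45 PM UTC.
Add 11 hours 13 minutes leg 2 → 12:58 AM UTC (Apr 13).
Kabul is UTC+4:30, so local arrival = 12:58 AM + 4:30 = 5:28 AM on Apr 13.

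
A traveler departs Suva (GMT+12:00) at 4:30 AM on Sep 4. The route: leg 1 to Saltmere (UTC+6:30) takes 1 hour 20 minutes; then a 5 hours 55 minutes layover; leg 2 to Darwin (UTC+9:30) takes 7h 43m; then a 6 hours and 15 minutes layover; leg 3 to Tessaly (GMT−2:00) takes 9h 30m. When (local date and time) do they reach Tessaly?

Convert departure to UTC: 4:30 AM − 12:00 = 4:30 PM UTC on Sep 3.
Add 1 hour and 20 minutes leg 1 → 5:50 PM UTC.
Add 5 hours 55 minutes layover in Saltmere → 11:45 PM UTC.
Add 7 hours and 43 minutes leg 2 → 7:28 AM UTC (Sep 4).
Add 6 hours 15 minutes layover in Darwin → 1:43 PM UTC.
Add 9 hours 30 minutes leg 3 → 11:13 PM UTC.
Tessaly is UTC−2:00, so local arrival = 11:13 PM − 2:00 = 9:13 PM on Sep 4.

9:13 PM on Sep 4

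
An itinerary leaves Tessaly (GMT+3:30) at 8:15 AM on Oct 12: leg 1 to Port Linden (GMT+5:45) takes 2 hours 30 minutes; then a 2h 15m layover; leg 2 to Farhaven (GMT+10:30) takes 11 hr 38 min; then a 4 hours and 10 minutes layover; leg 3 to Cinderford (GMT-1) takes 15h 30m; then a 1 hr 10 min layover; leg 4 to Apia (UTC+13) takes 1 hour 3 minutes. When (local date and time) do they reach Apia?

8:01 AM on Oct 14

Convert departure to UTC: 8:15 AM − 3:30 = 4:45 AM UTC on Oct 12.
Add 2 hours and 30 minutes leg 1 → 7:15 AM UTC.
Add 2 hours 15 minutes layover in Port Linden → 9:30 AM UTC.
Add 11 hours and 38 minutes leg 2 → 9:08 PM UTC.
Add 4 hours 10 minutes layover in Farhaven → 1:18 AM UTC (Oct 13).
Add 15 hours 30 minutes leg 3 → 4:48 PM UTC.
Add 1 hour and 10 minutes layover in Cinderford → 5:58 PM UTC.
Add 1 hour 3 minutes leg 4 → 7:01 PM UTC.
Apia is UTC+13:00, so local arrival = 7:01 PM + 13:00 = 8:01 AM on Oct 14.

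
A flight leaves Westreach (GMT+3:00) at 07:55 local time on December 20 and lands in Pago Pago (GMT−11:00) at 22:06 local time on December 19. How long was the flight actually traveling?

Departure in UTC: 07:55 − 3:00 = 04:55 on Dec 20.
Arrival in UTC: 22:06 + 11:00 = 09:06 on Dec 20.
Elapsed = 09:06 − 04:55 = 4 hours 11 minutes.

4 hours 11 minutes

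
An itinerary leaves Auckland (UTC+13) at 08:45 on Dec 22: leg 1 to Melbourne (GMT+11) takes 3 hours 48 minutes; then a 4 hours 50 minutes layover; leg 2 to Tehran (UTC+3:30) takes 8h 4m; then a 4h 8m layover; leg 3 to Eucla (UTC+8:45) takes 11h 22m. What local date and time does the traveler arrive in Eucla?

12:42 on Dec 23

Convert departure to UTC: 08:45 − 13:00 = 19:45 UTC on Dec 21.
Add 3 hours and 48 minutes leg 1 → 23:33 UTC.
Add 4 hours 50 minutes layover in Melbourne → 04:23 UTC (Dec 22).
Add 8 hours and 4 minutes leg 2 → 12:27 UTC.
Add 4 hours and 8 minutes layover in Tehran → 16:35 UTC.
Add 11 hours and 22 minutes leg 3 → 03:57 UTC (Dec 23).
Eucla is UTC+8:45, so local arrival = 03:57 + 8:45 = 12:42 on Dec 23.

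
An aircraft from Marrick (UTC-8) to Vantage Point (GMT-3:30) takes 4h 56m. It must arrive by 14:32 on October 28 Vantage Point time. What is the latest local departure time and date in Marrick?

05:06 on Oct 28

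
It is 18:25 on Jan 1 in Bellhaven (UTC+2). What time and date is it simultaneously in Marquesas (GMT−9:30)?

In UTC: 18:25 − 2:00 = 16:25 on Jan 1.
Marquesas is UTC−9:30: 16:25 − 9:30 = 06:55 on Jan 1.

06:55 on January 1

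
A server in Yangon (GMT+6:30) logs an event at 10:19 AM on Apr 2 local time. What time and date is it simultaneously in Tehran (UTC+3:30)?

Tehran is 3:00 behind Yangon.
Shift by the zone difference: 10:19 AM − 3:00 = 7:19 AM on Apr 2 in Tehran.

7:19 AM on Apr 2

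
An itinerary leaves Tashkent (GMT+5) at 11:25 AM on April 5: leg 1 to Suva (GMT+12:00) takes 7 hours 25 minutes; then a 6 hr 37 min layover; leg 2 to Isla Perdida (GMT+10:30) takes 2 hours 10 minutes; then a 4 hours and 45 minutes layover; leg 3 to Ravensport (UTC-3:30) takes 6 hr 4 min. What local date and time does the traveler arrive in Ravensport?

Convert departure to UTC: 11:25 AM − 5:00 = 6:25 AM UTC on Apr 5.
Add 7 hours 25 minutes leg 1 → 1:50 PM UTC.
Add 6 hours and 37 minutes layover in Suva → 8:27 PM UTC.
Add 2 hours 10 minutes leg 2 → 10:37 PM UTC.
Add 4 hours 45 minutes layover in Isla Perdida → 3:22 AM UTC (Apr 6).
Add 6 hours and 4 minutes leg 3 → 9:26 AM UTC.
Ravensport is UTC−3:30, so local arrival = 9:26 AM − 3:30 = 5:56 AM on Apr 6.

5:56 AM on April 6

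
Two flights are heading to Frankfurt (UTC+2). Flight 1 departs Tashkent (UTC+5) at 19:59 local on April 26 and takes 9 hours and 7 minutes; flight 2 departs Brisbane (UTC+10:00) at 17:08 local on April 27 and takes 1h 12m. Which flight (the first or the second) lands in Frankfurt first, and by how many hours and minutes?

the first, by 8 hours 14 minutes

Flight 1 in UTC: 19:59 − 5:00 = 14:59 on Apr 26.
+9 hours 7 minutes → arrive 00:06 UTC on Apr 27.
Flight 2 in UTC: 17:08 − 10:00 = 07:08 on Apr 27.
+1 hour 12 minutes → arrive 08:20 UTC on Apr 27.
Flight 1 lands earlier by 8 hours 14 minutes.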